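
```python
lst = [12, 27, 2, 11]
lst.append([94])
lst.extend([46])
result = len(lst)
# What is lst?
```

After line 1: lst = [12, 27, 2, 11]
After line 2 (append adds [94] as single element): lst = [12, 27, 2, 11, [94]]
After line 3 (extend unpacks [46], adds 46): lst = [12, 27, 2, 11, [94], 46]
After line 4: result = len(lst) = 6

[12, 27, 2, 11, [94], 46]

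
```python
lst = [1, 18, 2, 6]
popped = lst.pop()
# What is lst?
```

[1, 18, 2]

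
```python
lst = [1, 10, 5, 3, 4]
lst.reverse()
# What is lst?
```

[4, 3, 5, 10, 1]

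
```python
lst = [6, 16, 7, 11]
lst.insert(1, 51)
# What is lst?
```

[6, 51, 16, 7, 11]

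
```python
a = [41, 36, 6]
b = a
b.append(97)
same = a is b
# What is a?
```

After line 1: a = [41, 36, 6]
After line 2 (b = a is an alias, same object): a = [41, 36, 6], b = [41, 36, 6]
After line 3 (b.append mutates the shared list): a = [41, 36, 6, 97], b = [41, 36, 6, 97]
After line 4 (same = a is b; same object -> True): same = True

[41, 36, 6, 97]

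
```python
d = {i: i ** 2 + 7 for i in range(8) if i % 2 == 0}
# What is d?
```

{0: 7, 2: 11, 4: 23, 6: 43}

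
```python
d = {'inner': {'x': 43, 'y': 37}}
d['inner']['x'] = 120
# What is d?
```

After line 1: d = {'inner': {'x': 43, 'y': 37}}
After line 2 (inner x overwritten): d = {'inner': {'x': 120, 'y': 37}}

{'inner': {'x': 120, 'y': 37}}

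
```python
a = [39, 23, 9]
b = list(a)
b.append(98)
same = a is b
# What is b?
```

After line 1: a = [39, 23, 9]
After line 2 (b = list(a) is a shallow copy, new object): a = [39, 23, 9], b = [39, 23, 9]
After line 3 (append only mutates b): a = [39, 23, 9], b = [39, 23, 9, 98]
After line 4 (same = a is b; different objects -> False): same = False

[39, 23, 9, 98]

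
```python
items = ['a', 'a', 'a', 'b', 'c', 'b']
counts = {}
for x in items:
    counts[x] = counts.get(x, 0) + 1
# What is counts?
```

Initial: counts = {}, items = ['a', 'a', 'a', 'b', 'c', 'b']
See 'a': counts = {'a': 1}
See 'a': counts = {'a': 2}
See 'a': counts = {'a': 3}
See 'b': counts = {'a': 3, 'b': 1}
See 'c': counts = {'a': 3, 'b': 1, 'c': 1}
See 'b': counts = {'a': 3, 'b': 2, 'c': 1}

{'a': 3, 'b': 2, 'c': 1}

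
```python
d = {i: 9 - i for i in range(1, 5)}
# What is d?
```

{1: 8, 2: 7, 3: 6, 4: 5}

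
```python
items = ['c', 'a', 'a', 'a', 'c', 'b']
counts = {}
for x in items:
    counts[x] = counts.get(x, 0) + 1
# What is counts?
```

Initial: counts = {}, items = ['c', 'a', 'a', 'a', 'c', 'b']
See 'c': counts = {'c': 1}
See 'a': counts = {'c': 1, 'a': 1}
See 'a': counts = {'c': 1, 'a': 2}
See 'a': counts = {'c': 1, 'a': 3}
See 'c': counts = {'c': 2, 'a': 3}
See 'b': counts = {'c': 2, 'a': 3, 'b': 1}

{'c': 2, 'a': 3, 'b': 1}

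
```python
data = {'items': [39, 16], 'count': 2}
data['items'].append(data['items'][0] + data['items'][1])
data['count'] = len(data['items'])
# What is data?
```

After line 1: data = {'items': [39, 16], 'count': 2}
After line 2 (append 39 + 16 = 55): data = {'items': [39, 16, 55], 'count': 2}
After line 3 (count = len(items) = 3): data = {'items': [39, 16, 55], 'count': 3}

{'items': [39, 16, 55], 'count': 3}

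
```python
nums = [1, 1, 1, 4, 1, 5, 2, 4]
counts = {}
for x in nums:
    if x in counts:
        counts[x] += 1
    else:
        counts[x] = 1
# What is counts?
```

Initial: counts = {}, nums = [1, 1, 1, 4, 1, 5, 2, 4]
See 1: counts = {1: 1}
See 1: counts = {1: 2}
See 1: counts = {1: 3}
See 4: counts = {1: 3, 4: 1}
See 1: counts = {1: 4, 4: 1}
See 5: counts = {1: 4, 4: 1, 5: 1}
See 2: counts = {1: 4, 4: 1, 5: 1, 2: 1}
See 4: counts = {1: 4, 4: 2, 5: 1, 2: 1}

{1: 4, 4: 2, 5: 1, 2: 1}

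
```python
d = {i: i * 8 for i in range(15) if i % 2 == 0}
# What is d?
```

{0: 0, 2: 16, 4: 32, 6: 48, 8: 64, 10: 80, 12: 96, 14: 112}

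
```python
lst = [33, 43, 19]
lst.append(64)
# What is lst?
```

[33, 43, 19, 64]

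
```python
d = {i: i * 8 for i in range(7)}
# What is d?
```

{0: 0, 1: 8, 2: 16, 3: 24, 4: 32, 5: 40, 6: 48}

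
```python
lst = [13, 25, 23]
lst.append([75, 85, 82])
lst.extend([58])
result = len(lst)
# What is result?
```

After line 1: lst = [13, 25, 23]
After line 2 (append adds [75, 85, 82] as single element): lst = [13, 25, 23, [75, 85, 82]]
After line 3 (extend unpacks [58], adds 58): lst = [13, 25, 23, [75, 85, 82], 58]
After line 4: result = len(lst) = 5

5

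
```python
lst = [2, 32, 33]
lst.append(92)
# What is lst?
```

[2, 32, 33, 92]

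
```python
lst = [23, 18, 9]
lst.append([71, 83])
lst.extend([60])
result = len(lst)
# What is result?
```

After line 1: lst = [23, 18, 9]
After line 2 (append adds [71, 83] as single element): lst = [23, 18, 9, [71, 83]]
After line 3 (extend unpacks [60], adds 60): lst = [23, 18, 9, [71, 83], 60]
After line 4: result = len(lst) = 5

5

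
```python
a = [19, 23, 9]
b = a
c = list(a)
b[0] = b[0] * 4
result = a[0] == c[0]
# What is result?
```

After line 1: a = [19, 23, 9]
After line 2 (b = a, alias): a = [19, 23, 9], b = [19, 23, 9]
After line 3 (c = list(a) is a copy, new object): c = [19, 23, 9]
After line 4 (b[0] = 19 * 4 = 76; mutates shared a/b): a = b = [76, 23, 9], c = [19, 23, 9]
After line 5 (a[0] = 76, c[0] = 19; result = False)

False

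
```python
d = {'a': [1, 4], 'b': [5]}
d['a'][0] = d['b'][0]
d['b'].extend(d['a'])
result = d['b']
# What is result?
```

After line 1: d = {'a': [1, 4], 'b': [5]}
After line 2 (a[0] = b[0] = 5): d = {'a': [5, 4], 'b': [5]}
After line 3 (b.extend(a) appends [5, 4]): d = {'a': [5, 4], 'b': [5, 5, 4]}
After line 4: result = d['b'] = [5, 5, 4]

[5, 5, 4]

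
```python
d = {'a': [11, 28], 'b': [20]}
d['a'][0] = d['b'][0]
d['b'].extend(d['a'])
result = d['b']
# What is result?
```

After line 1: d = {'a': [11, 28], 'b': [20]}
After line 2 (a[0] = b[0] = 20): d = {'a': [20, 28], 'b': [20]}
After line 3 (b.extend(a) appends [20, 28]): d = {'a': [20, 28], 'b': [20, 20, 28]}
After line 4: result = d['b'] = [20, 20, 28]

[20, 20, 28]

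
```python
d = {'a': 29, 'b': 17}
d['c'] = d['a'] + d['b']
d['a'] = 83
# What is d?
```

After line 1: d = {'a': 29, 'b': 17}
After line 2 (d['c'] = 29 + 17): d = {'a': 29, 'b': 17, 'c': 46}
After line 3: d = {'a': 83, 'b': 17, 'c': 46}

{'a': 83, 'b': 17, 'c': 46}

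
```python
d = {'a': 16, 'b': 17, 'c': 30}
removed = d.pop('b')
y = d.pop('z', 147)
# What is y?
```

After line 1: d = {'a': 16, 'b': 17, 'c': 30}
After line 2 (pop 'b' returns 17): d = {'a': 16, 'c': 30}, removed = 17
After line 3 (pop 'z' missing, returns default 147): d = {'a': 16, 'c': 30}, y = 147

147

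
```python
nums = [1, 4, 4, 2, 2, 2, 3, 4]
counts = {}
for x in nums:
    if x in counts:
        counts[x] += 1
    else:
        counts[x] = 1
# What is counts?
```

Initial: counts = {}, nums = [1, 4, 4, 2, 2, 2, 3, 4]
See 1: counts = {1: 1}
See 4: counts = {1: 1, 4: 1}
See 4: counts = {1: 1, 4: 2}
See 2: counts = {1: 1, 4: 2, 2: 1}
See 2: counts = {1: 1, 4: 2, 2: 2}
See 2: counts = {1: 1, 4: 2, 2: 3}
See 3: counts = {1: 1, 4: 2, 2: 3, 3: 1}
See 4: counts = {1: 1, 4: 3, 2: 3, 3: 1}

{1: 1, 4: 3, 2: 3, 3: 1}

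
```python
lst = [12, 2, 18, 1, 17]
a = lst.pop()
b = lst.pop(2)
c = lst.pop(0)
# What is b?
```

After line 1: lst = [12, 2, 18, 1, 17]
After line 2 (pop() -> a = 17): lst = [12, 2, 18, 1]
After line 3 (pop(2) -> b = 18): lst = [12, 2, 1]
After line 4 (pop(0) -> c = 12): lst = [2, 1]

18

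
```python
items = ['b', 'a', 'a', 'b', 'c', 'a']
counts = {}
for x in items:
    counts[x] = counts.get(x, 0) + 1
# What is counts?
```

Initial: counts = {}, items = ['b', 'a', 'a', 'b', 'c', 'a']
See 'b': counts = {'b': 1}
See 'a': counts = {'b': 1, 'a': 1}
See 'a': counts = {'b': 1, 'a': 2}
See 'b': counts = {'b': 2, 'a': 2}
See 'c': counts = {'b': 2, 'a': 2, 'c': 1}
See 'a': counts = {'b': 2, 'a': 3, 'c': 1}

{'b': 2, 'a': 3, 'c': 1}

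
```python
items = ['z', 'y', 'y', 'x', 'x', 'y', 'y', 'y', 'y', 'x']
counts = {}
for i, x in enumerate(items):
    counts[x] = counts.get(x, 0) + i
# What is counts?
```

Initial: counts = {}, items = ['z', 'y', 'y', 'x', 'x', 'y', 'y', 'y', 'y', 'x']
i=0, x='z': counts = {'z': 0}
i=1, x='y': counts = {'z': 0, 'y': 1}
i=2, x='y': counts = {'z': 0, 'y': 3}
i=3, x='x': counts = {'z': 0, 'y': 3, 'x': 3}
i=4, x='x': counts = {'z': 0, 'y': 3, 'x': 7}
i=5, x='y': counts = {'z': 0, 'y': 8, 'x': 7}
i=6, x='y': counts = {'z': 0, 'y': 14, 'x': 7}
i=7, x='y': counts = {'z': 0, 'y': 21, 'x': 7}
i=8, x='y': counts = {'z': 0, 'y': 29, 'x': 7}
i=9, x='x': counts = {'z': 0, 'y': 29, 'x': 16}

{'z': 0, 'y': 29, 'x': 16}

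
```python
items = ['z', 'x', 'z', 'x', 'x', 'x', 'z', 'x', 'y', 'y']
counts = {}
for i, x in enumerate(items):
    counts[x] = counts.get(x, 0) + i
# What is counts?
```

Initial: counts = {}, items = ['z', 'x', 'z', 'x', 'x', 'x', 'z', 'x', 'y', 'y']
i=0, x='z': counts = {'z': 0}
i=1, x='x': counts = {'z': 0, 'x': 1}
i=2, x='z': counts = {'z': 2, 'x': 1}
i=3, x='x': counts = {'z': 2, 'x': 4}
i=4, x='x': counts = {'z': 2, 'x': 8}
i=5, x='x': counts = {'z': 2, 'x': 13}
i=6, x='z': counts = {'z': 8, 'x': 13}
i=7, x='x': counts = {'z': 8, 'x': 20}
i=8, x='y': counts = {'z': 8, 'x': 20, 'y': 8}
i=9, x='y': counts = {'z': 8, 'x': 20, 'y': 17}

{'z': 8, 'x': 20, 'y': 17}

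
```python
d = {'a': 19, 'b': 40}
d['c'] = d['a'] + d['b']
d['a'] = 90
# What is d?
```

After line 1: d = {'a': 19, 'b': 40}
After line 2 (d['c'] = 19 + 40): d = {'a': 19, 'b': 40, 'c': 59}
After line 3: d = {'a': 90, 'b': 40, 'c': 59}

{'a': 90, 'b': 40, 'c': 59}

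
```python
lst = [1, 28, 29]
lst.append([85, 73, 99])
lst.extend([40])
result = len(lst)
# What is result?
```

After line 1: lst = [1, 28, 29]
After line 2 (append adds [85, 73, 99] as single element): lst = [1, 28, 29, [85, 73, 99]]
After line 3 (extend unpacks [40], adds 40): lst = [1, 28, 29, [85, 73, 99], 40]
After line 4: result = len(lst) = 5

5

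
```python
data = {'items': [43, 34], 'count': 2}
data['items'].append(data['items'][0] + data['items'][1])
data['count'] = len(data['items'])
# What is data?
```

After line 1: data = {'items': [43, 34], 'count': 2}
After line 2 (append 43 + 34 = 77): data = {'items': [43, 34, 77], 'count': 2}
After line 3 (count = len(items) = 3): data = {'items': [43, 34, 77], 'count': 3}

{'items': [43, 34, 77], 'count': 3}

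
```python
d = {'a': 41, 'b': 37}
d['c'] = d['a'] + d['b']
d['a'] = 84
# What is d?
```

After line 1: d = {'a': 41, 'b': 37}
After line 2 (d['c'] = 41 + 37): d = {'a': 41, 'b': 37, 'c': 78}
After line 3: d = {'a': 84, 'b': 37, 'c': 78}

{'a': 84, 'b': 37, 'c': 78}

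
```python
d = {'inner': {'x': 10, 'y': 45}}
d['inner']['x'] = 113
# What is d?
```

After line 1: d = {'inner': {'x': 10, 'y': 45}}
After line 2 (inner x overwritten): d = {'inner': {'x': 113, 'y': 45}}

{'inner': {'x': 113, 'y': 45}}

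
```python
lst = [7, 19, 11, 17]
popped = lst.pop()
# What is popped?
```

17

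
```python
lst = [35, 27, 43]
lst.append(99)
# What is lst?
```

[35, 27, 43, 99]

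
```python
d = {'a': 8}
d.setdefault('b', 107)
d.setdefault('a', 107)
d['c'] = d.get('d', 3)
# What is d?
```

After line 1: d = {'a': 8}
After line 2 (setdefault adds 'b'=107): d = {'a': 8, 'b': 107}
After line 3 (setdefault 'a' no-op, already exists): d = {'a': 8, 'b': 107}
After line 4 (get('d', 3) returns default since 'd' not in d): d = {'a': 8, 'b': 107, 'c': 3}

{'a': 8, 'b': 107, 'c': 3}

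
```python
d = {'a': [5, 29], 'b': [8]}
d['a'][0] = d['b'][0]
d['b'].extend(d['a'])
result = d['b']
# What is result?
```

After line 1: d = {'a': [5, 29], 'b': [8]}
After line 2 (a[0] = b[0] = 8): d = {'a': [8, 29], 'b': [8]}
After line 3 (b.extend(a) appends [8, 29]): d = {'a': [8, 29], 'b': [8, 8, 29]}
After line 4: result = d['b'] = [8, 8, 29]

[8, 8, 29]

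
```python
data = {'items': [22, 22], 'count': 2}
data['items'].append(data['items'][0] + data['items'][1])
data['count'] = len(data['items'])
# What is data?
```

After line 1: data = {'items': [22, 22], 'count': 2}
After line 2 (append 22 + 22 = 44): data = {'items': [22, 22, 44], 'count': 2}
After line 3 (count = len(items) = 3): data = {'items': [22, 22, 44], 'count': 3}

{'items': [22, 22, 44], 'count': 3}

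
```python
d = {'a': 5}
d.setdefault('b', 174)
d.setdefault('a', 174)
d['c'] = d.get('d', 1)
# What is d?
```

After line 1: d = {'a': 5}
After line 2 (setdefault adds 'b'=174): d = {'a': 5, 'b': 174}
After line 3 (setdefault 'a' no-op, already exists): d = {'a': 5, 'b': 174}
After line 4 (get('d', 1) returns default since 'd' not in d): d = {'a': 5, 'b': 174, 'c': 1}

{'a': 5, 'b': 174, 'c': 1}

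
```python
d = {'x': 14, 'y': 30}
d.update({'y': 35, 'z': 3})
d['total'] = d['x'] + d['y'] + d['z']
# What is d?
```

After line 1: d = {'x': 14, 'y': 30}
After line 2 (y overwritten, z added): d = {'x': 14, 'y': 35, 'z': 3}
After line 3 (total = 14 + 35 + 3 = 52): d = {'x': 14, 'y': 35, 'z': 3, 'total': 52}

{'x': 14, 'y': 35, 'z': 3, 'total': 52}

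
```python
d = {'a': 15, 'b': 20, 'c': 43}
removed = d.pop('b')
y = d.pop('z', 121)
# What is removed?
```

After line 1: d = {'a': 15, 'b': 20, 'c': 43}
After line 2 (pop 'b' returns 20): d = {'a': 15, 'c': 43}, removed = 20
After line 3 (pop 'z' missing, returns default 121): d = {'a': 15, 'c': 43}, y = 121

20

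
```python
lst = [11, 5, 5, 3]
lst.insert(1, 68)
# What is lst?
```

[11, 68, 5, 5, 3]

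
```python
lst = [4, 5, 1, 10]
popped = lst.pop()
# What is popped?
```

10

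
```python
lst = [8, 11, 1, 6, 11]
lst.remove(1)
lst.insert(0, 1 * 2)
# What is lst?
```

After line 1: lst = [8, 11, 1, 6, 11]
After line 2 (remove first 1): lst = [8, 11, 6, 11]
After line 3 (insert 2 at index 0): lst = [2, 8, 11, 6, 11]

[2, 8, 11, 6, 11]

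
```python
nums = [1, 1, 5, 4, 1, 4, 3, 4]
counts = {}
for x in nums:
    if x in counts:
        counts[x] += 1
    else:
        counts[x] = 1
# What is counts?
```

Initial: counts = {}, nums = [1, 1, 5, 4, 1, 4, 3, 4]
See 1: counts = {1: 1}
See 1: counts = {1: 2}
See 5: counts = {1: 2, 5: 1}
See 4: counts = {1: 2, 5: 1, 4: 1}
See 1: counts = {1: 3, 5: 1, 4: 1}
See 4: counts = {1: 3, 5: 1, 4: 2}
See 3: counts = {1: 3, 5: 1, 4: 2, 3: 1}
See 4: counts = {1: 3, 5: 1, 4: 3, 3: 1}

{1: 3, 5: 1, 4: 3, 3: 1}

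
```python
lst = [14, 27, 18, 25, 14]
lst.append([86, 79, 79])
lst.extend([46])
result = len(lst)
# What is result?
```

After line 1: lst = [14, 27, 18, 25, 14]
After line 2 (append adds [86, 79, 79] as single element): lst = [14, 27, 18, 25, 14, [86, 79, 79]]
After line 3 (extend unpacks [46], adds 46): lst = [14, 27, 18, 25, 14, [86, 79, 79], 46]
After line 4: result = len(lst) = 7

7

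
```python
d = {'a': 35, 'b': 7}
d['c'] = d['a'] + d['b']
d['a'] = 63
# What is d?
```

After line 1: d = {'a': 35, 'b': 7}
After line 2 (d['c'] = 35 + 7): d = {'a': 35, 'b': 7, 'c': 42}
After line 3: d = {'a': 63, 'b': 7, 'c': 42}

{'a': 63, 'b': 7, 'c': 42}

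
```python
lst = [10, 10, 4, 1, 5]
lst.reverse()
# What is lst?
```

[5, 1, 4, 10, 10]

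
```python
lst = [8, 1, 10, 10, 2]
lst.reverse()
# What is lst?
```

[2, 10, 10, 1, 8]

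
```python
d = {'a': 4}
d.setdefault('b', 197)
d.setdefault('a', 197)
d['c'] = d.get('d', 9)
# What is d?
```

After line 1: d = {'a': 4}
After line 2 (setdefault adds 'b'=197): d = {'a': 4, 'b': 197}
After line 3 (setdefault 'a' no-op, already exists): d = {'a': 4, 'b': 197}
After line 4 (get('d', 9) returns default since 'd' not in d): d = {'a': 4, 'b': 197, 'c': 9}

{'a': 4, 'b': 197, 'c': 9}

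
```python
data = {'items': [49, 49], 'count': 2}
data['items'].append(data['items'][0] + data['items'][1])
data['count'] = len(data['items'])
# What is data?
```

After line 1: data = {'items': [49, 49], 'count': 2}
After line 2 (append 49 + 49 = 98): data = {'items': [49, 49, 98], 'count': 2}
After line 3 (count = len(items) = 3): data = {'items': [49, 49, 98], 'count': 3}

{'items': [49, 49, 98], 'count': 3}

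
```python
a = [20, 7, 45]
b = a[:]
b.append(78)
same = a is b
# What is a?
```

After line 1: a = [20, 7, 45]
After line 2 (b = a[:] is a shallow copy, new object): a = [20, 7, 45], b = [20, 7, 45]
After line 3 (append only mutates b): a = [20, 7, 45], b = [20, 7, 45, 78]
After line 4 (same = a is b; different objects -> False): same = False

[20, 7, 45]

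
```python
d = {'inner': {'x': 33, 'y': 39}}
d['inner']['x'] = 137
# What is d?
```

After line 1: d = {'inner': {'x': 33, 'y': 39}}
After line 2 (inner x overwritten): d = {'inner': {'x': 137, 'y': 39}}

{'inner': {'x': 137, 'y': 39}}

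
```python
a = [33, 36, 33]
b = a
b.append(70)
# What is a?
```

After line 1: a = [33, 36, 33]
After line 2 (b = a is an alias, same object): a = [33, 36, 33], b = [33, 36, 33]
After line 3 (b.append mutates the shared list): a = [33, 36, 33, 70], b = [33, 36, 33, 70]

[33, 36, 33, 70]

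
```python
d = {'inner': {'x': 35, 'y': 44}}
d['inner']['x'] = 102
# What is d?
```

After line 1: d = {'inner': {'x': 35, 'y': 44}}
After line 2 (inner x overwritten): d = {'inner': {'x': 102, 'y': 44}}

{'inner': {'x': 102, 'y': 44}}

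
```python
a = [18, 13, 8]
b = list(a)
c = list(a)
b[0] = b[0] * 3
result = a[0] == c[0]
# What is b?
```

After line 1: a = [18, 13, 8]
After line 2 (b = list(a), copy): a = [18, 13, 8], b = [18, 13, 8]
After line 3 (c = list(a) is a copy, new object): c = [18, 13, 8]
After line 4 (b[0] = 18 * 3 = 54; only b mutates (copy)): a = [18, 13, 8], b = [54, 13, 8], c = [18, 13, 8]
After line 5 (a[0] = 18, c[0] = 18; result = True)

[54, 13, 8]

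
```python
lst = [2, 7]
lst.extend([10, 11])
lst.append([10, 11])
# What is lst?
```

After line 1: lst = [2, 7]
After line 2 (extend unpacks [10, 11]): lst = [2, 7, 10, 11]
After line 3 (append adds [10, 11] as single element): lst = [2, 7, 10, 11, [10, 11]]

[2, 7, 10, 11, [10, 11]]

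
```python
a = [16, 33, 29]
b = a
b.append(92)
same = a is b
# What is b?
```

After line 1: a = [16, 33, 29]
After line 2 (b = a is an alias, same object): a = [16, 33, 29], b = [16, 33, 29]
After line 3 (b.append mutates the shared list): a = [16, 33, 29, 92], b = [16, 33, 29, 92]
After line 4 (same = a is b; same object -> True): same = True

[16, 33, 29, 92]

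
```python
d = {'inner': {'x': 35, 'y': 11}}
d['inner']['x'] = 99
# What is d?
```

After line 1: d = {'inner': {'x': 35, 'y': 11}}
After line 2 (inner x overwritten): d = {'inner': {'x': 99, 'y': 11}}

{'inner': {'x': 99, 'y': 11}}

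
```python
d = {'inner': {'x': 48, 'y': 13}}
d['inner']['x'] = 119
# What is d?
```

After line 1: d = {'inner': {'x': 48, 'y': 13}}
After line 2 (inner x overwritten): d = {'inner': {'x': 119, 'y': 13}}

{'inner': {'x': 119, 'y': 13}}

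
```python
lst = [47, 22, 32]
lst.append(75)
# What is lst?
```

[47, 22, 32, 75]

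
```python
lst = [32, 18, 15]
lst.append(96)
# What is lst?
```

[32, 18, 15, 96]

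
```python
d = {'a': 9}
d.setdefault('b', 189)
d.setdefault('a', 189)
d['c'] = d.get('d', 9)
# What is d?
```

After line 1: d = {'a': 9}
After line 2 (setdefault adds 'b'=189): d = {'a': 9, 'b': 189}
After line 3 (setdefault 'a' no-op, already exists): d = {'a': 9, 'b': 189}
After line 4 (get('d', 9) returns default since 'd' not in d): d = {'a': 9, 'b': 189, 'c': 9}

{'a': 9, 'b': 189, 'c': 9}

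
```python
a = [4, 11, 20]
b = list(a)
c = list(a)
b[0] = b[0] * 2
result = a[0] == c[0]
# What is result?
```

After line 1: a = [4, 11, 20]
After line 2 (b = list(a), copy): a = [4, 11, 20], b = [4, 11, 20]
After line 3 (c = list(a) is a copy, new object): c = [4, 11, 20]
After line 4 (b[0] = 4 * 2 = 8; only b mutates (copy)): a = [4, 11, 20], b = [8, 11, 20], c = [4, 11, 20]
After line 5 (a[0] = 4, c[0] = 4; result = True)

True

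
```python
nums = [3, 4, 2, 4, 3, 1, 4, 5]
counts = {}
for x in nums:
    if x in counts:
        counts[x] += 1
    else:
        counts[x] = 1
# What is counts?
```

Initial: counts = {}, nums = [3, 4, 2, 4, 3, 1, 4, 5]
See 3: counts = {3: 1}
See 4: counts = {3: 1, 4: 1}
See 2: counts = {3: 1, 4: 1, 2: 1}
See 4: counts = {3: 1, 4: 2, 2: 1}
See 3: counts = {3: 2, 4: 2, 2: 1}
See 1: counts = {3: 2, 4: 2, 2: 1, 1: 1}
See 4: counts = {3: 2, 4: 3, 2: 1, 1: 1}
See 5: counts = {3: 2, 4: 3, 2: 1, 1: 1, 5: 1}

{3: 2, 4: 3, 2: 1, 1: 1, 5: 1}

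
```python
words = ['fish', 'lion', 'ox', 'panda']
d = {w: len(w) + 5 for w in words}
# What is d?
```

{'fish': 9, 'lion': 9, 'ox': 7, 'panda': 10}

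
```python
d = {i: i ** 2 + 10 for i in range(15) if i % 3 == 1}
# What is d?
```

{1: 11, 4: 26, 7: 59, 10: 110, 13: 179}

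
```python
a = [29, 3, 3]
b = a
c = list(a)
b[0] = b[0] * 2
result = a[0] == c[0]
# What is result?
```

After line 1: a = [29, 3, 3]
After line 2 (b = a, alias): a = [29, 3, 3], b = [29, 3, 3]
After line 3 (c = list(a) is a copy, new object): c = [29, 3, 3]
After line 4 (b[0] = 29 * 2 = 58; mutates shared a/b): a = b = [58, 3, 3], c = [29, 3, 3]
After line 5 (a[0] = 58, c[0] = 29; result = False)

False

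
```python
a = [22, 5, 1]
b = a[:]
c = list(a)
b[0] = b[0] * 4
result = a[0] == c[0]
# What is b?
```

After line 1: a = [22, 5, 1]
After line 2 (b = a[:], copy): a = [22, 5, 1], b = [22, 5, 1]
After line 3 (c = list(a) is a copy, new object): c = [22, 5, 1]
After line 4 (b[0] = 22 * 4 = 88; only b mutates (copy)): a = [22, 5, 1], b = [88, 5, 1], c = [22, 5, 1]
After line 5 (a[0] = 22, c[0] = 22; result = True)

[88, 5, 1]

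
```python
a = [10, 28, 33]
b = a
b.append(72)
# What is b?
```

After line 1: a = [10, 28, 33]
After line 2 (b = a is an alias, same object): a = [10, 28, 33], b = [10, 28, 33]
After line 3 (b.append mutates the shared list): a = [10, 28, 33, 72], b = [10, 28, 33, 72]

[10, 28, 33, 72]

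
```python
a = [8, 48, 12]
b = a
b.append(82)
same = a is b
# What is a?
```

After line 1: a = [8, 48, 12]
After line 2 (b = a is an alias, same object): a = [8, 48, 12], b = [8, 48, 12]
After line 3 (b.append mutates the shared list): a = [8, 48, 12, 82], b = [8, 48, 12, 82]
After line 4 (same = a is b; same object -> True): same = True

[8, 48, 12, 82]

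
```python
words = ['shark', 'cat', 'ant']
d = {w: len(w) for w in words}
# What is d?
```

{'shark': 5, 'cat': 3, 'ant': 3}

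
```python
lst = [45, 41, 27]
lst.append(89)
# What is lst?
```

[45, 41, 27, 89]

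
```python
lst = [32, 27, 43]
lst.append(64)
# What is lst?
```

[32, 27, 43, 64]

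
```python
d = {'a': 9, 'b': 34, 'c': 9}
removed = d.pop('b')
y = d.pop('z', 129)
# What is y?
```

After line 1: d = {'a': 9, 'b': 34, 'c': 9}
After line 2 (pop 'b' returns 34): d = {'a': 9, 'c': 9}, removed = 34
After line 3 (pop 'z' missing, returns default 129): d = {'a': 9, 'c': 9}, y = 129

129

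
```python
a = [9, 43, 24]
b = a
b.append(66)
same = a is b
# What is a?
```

After line 1: a = [9, 43, 24]
After line 2 (b = a is an alias, same object): a = [9, 43, 24], b = [9, 43, 24]
After line 3 (b.append mutates the shared list): a = [9, 43, 24, 66], b = [9, 43, 24, 66]
After line 4 (same = a is b; same object -> True): same = True

[9, 43, 24, 66]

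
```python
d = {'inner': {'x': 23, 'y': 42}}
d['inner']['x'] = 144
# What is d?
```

After line 1: d = {'inner': {'x': 23, 'y': 42}}
After line 2 (inner x overwritten): d = {'inner': {'x': 144, 'y': 42}}

{'inner': {'x': 144, 'y': 42}}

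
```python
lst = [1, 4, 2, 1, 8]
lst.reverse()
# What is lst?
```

[8, 1, 2, 4, 1]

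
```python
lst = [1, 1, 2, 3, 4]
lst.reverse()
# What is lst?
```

[4, 3, 2, 1, 1]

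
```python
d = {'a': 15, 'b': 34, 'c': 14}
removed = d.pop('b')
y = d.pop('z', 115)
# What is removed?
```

After line 1: d = {'a': 15, 'b': 34, 'c': 14}
After line 2 (pop 'b' returns 34): d = {'a': 15, 'c': 14}, removed = 34
After line 3 (pop 'z' missing, returns default 115): d = {'a': 15, 'c': 14}, y = 115

34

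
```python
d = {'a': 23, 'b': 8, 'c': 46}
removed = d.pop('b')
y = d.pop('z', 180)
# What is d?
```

After line 1: d = {'a': 23, 'b': 8, 'c': 46}
After line 2 (pop 'b' returns 8): d = {'a': 23, 'c': 46}, removed = 8
After line 3 (pop 'z' missing, returns default 180): d = {'a': 23, 'c': 46}, y = 180

{'a': 23, 'c': 46}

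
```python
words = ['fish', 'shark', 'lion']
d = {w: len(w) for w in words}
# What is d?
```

{'fish': 4, 'shark': 5, 'lion': 4}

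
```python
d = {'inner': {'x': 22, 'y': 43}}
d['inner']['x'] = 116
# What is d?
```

After line 1: d = {'inner': {'x': 22, 'y': 43}}
After line 2 (inner x overwritten): d = {'inner': {'x': 116, 'y': 43}}

{'inner': {'x': 116, 'y': 43}}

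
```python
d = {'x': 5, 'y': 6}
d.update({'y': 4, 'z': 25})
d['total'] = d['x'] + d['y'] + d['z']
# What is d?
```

After line 1: d = {'x': 5, 'y': 6}
After line 2 (y overwritten, z added): d = {'x': 5, 'y': 4, 'z': 25}
After line 3 (total = 5 + 4 + 25 = 34): d = {'x': 5, 'y': 4, 'z': 25, 'total': 34}

{'x': 5, 'y': 4, 'z': 25, 'total': 34}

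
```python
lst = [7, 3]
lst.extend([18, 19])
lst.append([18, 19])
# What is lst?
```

After line 1: lst = [7, 3]
After line 2 (extend unpacks [18, 19]): lst = [7, 3, 18, 19]
After line 3 (append adds [18, 19] as single element): lst = [7, 3, 18, 19, [18, 19]]

[7, 3, 18, 19, [18, 19]]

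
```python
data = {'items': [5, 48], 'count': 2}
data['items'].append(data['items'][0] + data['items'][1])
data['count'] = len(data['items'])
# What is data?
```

After line 1: data = {'items': [5, 48], 'count': 2}
After line 2 (append 5 + 48 = 53): data = {'items': [5, 48, 53], 'count': 2}
After line 3 (count = len(items) = 3): data = {'items': [5, 48, 53], 'count': 3}

{'items': [5, 48, 53], 'count': 3}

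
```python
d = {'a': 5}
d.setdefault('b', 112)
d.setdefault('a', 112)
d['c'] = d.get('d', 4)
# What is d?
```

After line 1: d = {'a': 5}
After line 2 (setdefault adds 'b'=112): d = {'a': 5, 'b': 112}
After line 3 (setdefault 'a' no-op, already exists): d = {'a': 5, 'b': 112}
After line 4 (get('d', 4) returns default since 'd' not in d): d = {'a': 5, 'b': 112, 'c': 4}

{'a': 5, 'b': 112, 'c': 4}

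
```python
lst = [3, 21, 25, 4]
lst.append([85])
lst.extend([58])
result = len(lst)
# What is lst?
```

After line 1: lst = [3, 21, 25, 4]
After line 2 (append adds [85] as single element): lst = [3, 21, 25, 4, [85]]
After line 3 (extend unpacks [58], adds 58): lst = [3, 21, 25, 4, [85], 58]
After line 4: result = len(lst) = 6

[3, 21, 25, 4, [85], 58]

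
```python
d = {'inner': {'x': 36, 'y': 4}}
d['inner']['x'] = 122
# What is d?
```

After line 1: d = {'inner': {'x': 36, 'y': 4}}
After line 2 (inner x overwritten): d = {'inner': {'x': 122, 'y': 4}}

{'inner': {'x': 122, 'y': 4}}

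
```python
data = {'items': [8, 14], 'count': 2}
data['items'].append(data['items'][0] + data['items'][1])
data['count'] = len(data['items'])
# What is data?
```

After line 1: data = {'items': [8, 14], 'count': 2}
After line 2 (append 8 + 14 = 22): data = {'items': [8, 14, 22], 'count': 2}
After line 3 (count = len(items) = 3): data = {'items': [8, 14, 22], 'count': 3}

{'items': [8, 14, 22], 'count': 3}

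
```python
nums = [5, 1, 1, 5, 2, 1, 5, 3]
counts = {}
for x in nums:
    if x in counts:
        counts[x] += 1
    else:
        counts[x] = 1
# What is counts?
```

Initial: counts = {}, nums = [5, 1, 1, 5, 2, 1, 5, 3]
See 5: counts = {5: 1}
See 1: counts = {5: 1, 1: 1}
See 1: counts = {5: 1, 1: 2}
See 5: counts = {5: 2, 1: 2}
See 2: counts = {5: 2, 1: 2, 2: 1}
See 1: counts = {5: 2, 1: 3, 2: 1}
See 5: counts = {5: 3, 1: 3, 2: 1}
See 3: counts = {5: 3, 1: 3, 2: 1, 3: 1}

{5: 3, 1: 3, 2: 1, 3: 1}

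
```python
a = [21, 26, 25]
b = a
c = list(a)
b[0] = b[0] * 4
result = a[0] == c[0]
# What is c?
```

After line 1: a = [21, 26, 25]
After line 2 (b = a, alias): a = [21, 26, 25], b = [21, 26, 25]
After line 3 (c = list(a) is a copy, new object): c = [21, 26, 25]
After line 4 (b[0] = 21 * 4 = 84; mutates shared a/b): a = b = [84, 26, 25], c = [21, 26, 25]
After line 5 (a[0] = 84, c[0] = 21; result = False)

[21, 26, 25]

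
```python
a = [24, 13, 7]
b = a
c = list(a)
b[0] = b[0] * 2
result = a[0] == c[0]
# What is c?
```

After line 1: a = [24, 13, 7]
After line 2 (b = a, alias): a = [24, 13, 7], b = [24, 13, 7]
After line 3 (c = list(a) is a copy, new object): c = [24, 13, 7]
After line 4 (b[0] = 24 * 2 = 48; mutates shared a/b): a = b = [48, 13, 7], c = [24, 13, 7]
After line 5 (a[0] = 48, c[0] = 24; result = False)

[24, 13, 7]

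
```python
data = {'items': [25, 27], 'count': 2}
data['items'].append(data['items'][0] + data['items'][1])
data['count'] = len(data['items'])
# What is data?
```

After line 1: data = {'items': [25, 27], 'count': 2}
After line 2 (append 25 + 27 = 52): data = {'items': [25, 27, 52], 'count': 2}
After line 3 (count = len(items) = 3): data = {'items': [25, 27, 52], 'count': 3}

{'items': [25, 27, 52], 'count': 3}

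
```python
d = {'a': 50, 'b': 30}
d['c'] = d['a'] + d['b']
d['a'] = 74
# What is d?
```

After line 1: d = {'a': 50, 'b': 30}
After line 2 (d['c'] = 50 + 30): d = {'a': 50, 'b': 30, 'c': 80}
After line 3: d = {'a': 74, 'b': 30, 'c': 80}

{'a': 74, 'b': 30, 'c': 80}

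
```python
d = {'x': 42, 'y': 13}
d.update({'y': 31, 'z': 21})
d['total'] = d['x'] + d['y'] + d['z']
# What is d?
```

After line 1: d = {'x': 42, 'y': 13}
After line 2 (y overwritten, z added): d = {'x': 42, 'y': 31, 'z': 21}
After line 3 (total = 42 + 31 + 21 = 94): d = {'x': 42, 'y': 31, 'z': 21, 'total': 94}

{'x': 42, 'y': 31, 'z': 21, 'total': 94}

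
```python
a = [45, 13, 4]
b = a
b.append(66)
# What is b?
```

After line 1: a = [45, 13, 4]
After line 2 (b = a is an alias, same object): a = [45, 13, 4], b = [45, 13, 4]
After line 3 (b.append mutates the shared list): a = [45, 13, 4, 66], b = [45, 13, 4, 66]

[45, 13, 4, 66]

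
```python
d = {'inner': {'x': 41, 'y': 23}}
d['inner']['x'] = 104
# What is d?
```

After line 1: d = {'inner': {'x': 41, 'y': 23}}
After line 2 (inner x overwritten): d = {'inner': {'x': 104, 'y': 23}}

{'inner': {'x': 104, 'y': 23}}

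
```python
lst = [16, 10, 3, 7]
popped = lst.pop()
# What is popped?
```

7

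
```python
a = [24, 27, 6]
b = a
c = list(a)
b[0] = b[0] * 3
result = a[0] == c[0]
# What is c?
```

After line 1: a = [24, 27, 6]
After line 2 (b = a, alias): a = [24, 27, 6], b = [24, 27, 6]
After line 3 (c = list(a) is a copy, new object): c = [24, 27, 6]
After line 4 (b[0] = 24 * 3 = 72; mutates shared a/b): a = b = [72, 27, 6], c = [24, 27, 6]
After line 5 (a[0] = 72, c[0] = 24; result = False)

[24, 27, 6]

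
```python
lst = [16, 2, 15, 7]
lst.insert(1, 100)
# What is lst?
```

[16, 100, 2, 15, 7]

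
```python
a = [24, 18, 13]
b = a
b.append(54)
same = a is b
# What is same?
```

After line 1: a = [24, 18, 13]
After line 2 (b = a is an alias, same object): a = [24, 18, 13], b = [24, 18, 13]
After line 3 (b.append mutates the shared list): a = [24, 18, 13, 54], b = [24, 18, 13, 54]
After line 4 (same = a is b; same object -> True): same = True

True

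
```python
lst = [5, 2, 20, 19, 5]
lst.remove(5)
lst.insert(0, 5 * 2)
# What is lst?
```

After line 1: lst = [5, 2, 20, 19, 5]
After line 2 (remove first 5): lst = [2, 20, 19, 5]
After line 3 (insert 10 at index 0): lst = [10, 2, 20, 19, 5]

[10, 2, 20, 19, 5]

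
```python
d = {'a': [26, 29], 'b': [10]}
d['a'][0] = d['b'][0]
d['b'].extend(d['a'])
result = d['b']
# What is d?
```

After line 1: d = {'a': [26, 29], 'b': [10]}
After line 2 (a[0] = b[0] = 10): d = {'a': [10, 29], 'b': [10]}
After line 3 (b.extend(a) appends [10, 29]): d = {'a': [10, 29], 'b': [10, 10, 29]}
After line 4: result = d['b'] = [10, 10, 29]

{'a': [10, 29], 'b': [10, 10, 29]}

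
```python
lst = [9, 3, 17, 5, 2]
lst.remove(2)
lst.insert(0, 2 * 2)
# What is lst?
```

After line 1: lst = [9, 3, 17, 5, 2]
After line 2 (remove first 2): lst = [9, 3, 17, 5]
After line 3 (insert 4 at index 0): lst = [4, 9, 3, 17, 5]

[4, 9, 3, 17, 5]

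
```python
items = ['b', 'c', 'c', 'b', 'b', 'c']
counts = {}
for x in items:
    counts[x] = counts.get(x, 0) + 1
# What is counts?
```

Initial: counts = {}, items = ['b', 'c', 'c', 'b', 'b', 'c']
See 'b': counts = {'b': 1}
See 'c': counts = {'b': 1, 'c': 1}
See 'c': counts = {'b': 1, 'c': 2}
See 'b': counts = {'b': 2, 'c': 2}
See 'b': counts = {'b': 3, 'c': 2}
See 'c': counts = {'b': 3, 'c': 3}

{'b': 3, 'c': 3}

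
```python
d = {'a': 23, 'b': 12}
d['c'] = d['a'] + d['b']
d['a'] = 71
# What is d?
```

After line 1: d = {'a': 23, 'b': 12}
After line 2 (d['c'] = 23 + 12): d = {'a': 23, 'b': 12, 'c': 35}
After line 3: d = {'a': 71, 'b': 12, 'c': 35}

{'a': 71, 'b': 12, 'c': 35}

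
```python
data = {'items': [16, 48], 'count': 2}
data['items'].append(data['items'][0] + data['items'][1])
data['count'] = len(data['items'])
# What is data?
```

After line 1: data = {'items': [16, 48], 'count': 2}
After line 2 (append 16 + 48 = 64): data = {'items': [16, 48, 64], 'count': 2}
After line 3 (count = len(items) = 3): data = {'items': [16, 48, 64], 'count': 3}

{'items': [16, 48, 64], 'count': 3}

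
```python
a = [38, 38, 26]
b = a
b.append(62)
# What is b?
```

After line 1: a = [38, 38, 26]
After line 2 (b = a is an alias, same object): a = [38, 38, 26], b = [38, 38, 26]
After line 3 (b.append mutates the shared list): a = [38, 38, 26, 62], b = [38, 38, 26, 62]

[38, 38, 26, 62]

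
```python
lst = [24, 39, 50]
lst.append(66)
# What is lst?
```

[24, 39, 50, 66]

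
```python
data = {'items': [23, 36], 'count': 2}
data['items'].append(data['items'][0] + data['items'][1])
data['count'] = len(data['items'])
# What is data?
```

After line 1: data = {'items': [23, 36], 'count': 2}
After line 2 (append 23 + 36 = 59): data = {'items': [23, 36, 59], 'count': 2}
After line 3 (count = len(items) = 3): data = {'items': [23, 36, 59], 'count': 3}

{'items': [23, 36, 59], 'count': 3}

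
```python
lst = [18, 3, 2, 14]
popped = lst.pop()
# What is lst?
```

[18, 3, 2]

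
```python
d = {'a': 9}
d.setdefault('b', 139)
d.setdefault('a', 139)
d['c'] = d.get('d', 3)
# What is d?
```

After line 1: d = {'a': 9}
After line 2 (setdefault adds 'b'=139): d = {'a': 9, 'b': 139}
After line 3 (setdefault 'a' no-op, already exists): d = {'a': 9, 'b': 139}
After line 4 (get('d', 3) returns default since 'd' not in d): d = {'a': 9, 'b': 139, 'c': 3}

{'a': 9, 'b': 139, 'c': 3}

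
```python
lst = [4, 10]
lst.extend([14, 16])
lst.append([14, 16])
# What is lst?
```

After line 1: lst = [4, 10]
After line 2 (extend unpacks [14, 16]): lst = [4, 10, 14, 16]
After line 3 (append adds [14, 16] as single element): lst = [4, 10, 14, 16, [14, 16]]

[4, 10, 14, 16, [14, 16]]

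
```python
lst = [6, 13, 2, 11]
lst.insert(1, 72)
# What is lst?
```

[6, 72, 13, 2, 11]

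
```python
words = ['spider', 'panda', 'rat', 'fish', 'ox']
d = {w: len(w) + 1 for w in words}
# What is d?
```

{'spider': 7, 'panda': 6, 'rat': 4, 'fish': 5, 'ox': 3}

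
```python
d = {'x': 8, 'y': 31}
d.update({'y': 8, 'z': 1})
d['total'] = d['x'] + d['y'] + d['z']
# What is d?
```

After line 1: d = {'x': 8, 'y': 31}
After line 2 (y overwritten, z added): d = {'x': 8, 'y': 8, 'z': 1}
After line 3 (total = 8 + 8 + 1 = 17): d = {'x': 8, 'y': 8, 'z': 1, 'total': 17}

{'x': 8, 'y': 8, 'z': 1, 'total': 17}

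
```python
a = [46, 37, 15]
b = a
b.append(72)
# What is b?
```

After line 1: a = [46, 37, 15]
After line 2 (b = a is an alias, same object): a = [46, 37, 15], b = [46, 37, 15]
After line 3 (b.append mutates the shared list): a = [46, 37, 15, 72], b = [46, 37, 15, 72]

[46, 37, 15, 72]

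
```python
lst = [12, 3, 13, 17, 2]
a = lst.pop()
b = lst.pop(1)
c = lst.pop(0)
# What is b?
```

After line 1: lst = [12, 3, 13, 17, 2]
After line 2 (pop() -> a = 2): lst = [12, 3, 13, 17]
After line 3 (pop(1) -> b = 3): lst = [12, 13, 17]
After line 4 (pop(0) -> c = 12): lst = [13, 17]

3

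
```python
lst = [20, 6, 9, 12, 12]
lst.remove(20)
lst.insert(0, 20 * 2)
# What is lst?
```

After line 1: lst = [20, 6, 9, 12, 12]
After line 2 (remove first 20): lst = [6, 9, 12, 12]
After line 3 (insert 40 at index 0): lst = [40, 6, 9, 12, 12]

[40, 6, 9, 12, 12]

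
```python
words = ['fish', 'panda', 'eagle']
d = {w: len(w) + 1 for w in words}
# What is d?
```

{'fish': 5, 'panda': 6, 'eagle': 6}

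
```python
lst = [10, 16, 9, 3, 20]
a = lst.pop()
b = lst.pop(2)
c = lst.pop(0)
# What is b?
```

After line 1: lst = [10, 16, 9, 3, 20]
After line 2 (pop() -> a = 20): lst = [10, 16, 9, 3]
After line 3 (pop(2) -> b = 9): lst = [10, 16, 3]
After line 4 (pop(0) -> c = 10): lst = [16, 3]

9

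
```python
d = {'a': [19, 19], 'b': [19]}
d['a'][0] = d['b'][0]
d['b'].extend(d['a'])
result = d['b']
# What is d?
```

After line 1: d = {'a': [19, 19], 'b': [19]}
After line 2 (a[0] = b[0] = 19): d = {'a': [19, 19], 'b': [19]}
After line 3 (b.extend(a) appends [19, 19]): d = {'a': [19, 19], 'b': [19, 19, 19]}
After line 4: result = d['b'] = [19, 19, 19]

{'a': [19, 19], 'b': [19, 19, 19]}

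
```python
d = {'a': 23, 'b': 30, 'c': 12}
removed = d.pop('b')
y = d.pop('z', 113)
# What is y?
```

After line 1: d = {'a': 23, 'b': 30, 'c': 12}
After line 2 (pop 'b' returns 30): d = {'a': 23, 'c': 12}, removed = 30
After line 3 (pop 'z' missing, returns default 113): d = {'a': 23, 'c': 12}, y = 113

113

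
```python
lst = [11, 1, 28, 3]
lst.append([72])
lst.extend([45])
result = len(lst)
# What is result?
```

After line 1: lst = [11, 1, 28, 3]
After line 2 (append adds [72] as single element): lst = [11, 1, 28, 3, [72]]
After line 3 (extend unpacks [45], adds 45): lst = [11, 1, 28, 3, [72], 45]
After line 4: result = len(lst) = 6

6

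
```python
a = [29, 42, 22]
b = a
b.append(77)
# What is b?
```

After line 1: a = [29, 42, 22]
After line 2 (b = a is an alias, same object): a = [29, 42, 22], b = [29, 42, 22]
After line 3 (b.append mutates the shared list): a = [29, 42, 22, 77], b = [29, 42, 22, 77]

[29, 42, 22, 77]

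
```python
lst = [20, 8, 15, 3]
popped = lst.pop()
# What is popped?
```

3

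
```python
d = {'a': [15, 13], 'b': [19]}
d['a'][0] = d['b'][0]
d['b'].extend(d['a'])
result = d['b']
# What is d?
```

After line 1: d = {'a': [15, 13], 'b': [19]}
After line 2 (a[0] = b[0] = 19): d = {'a': [19, 13], 'b': [19]}
After line 3 (b.extend(a) appends [19, 13]): d = {'a': [19, 13], 'b': [19, 19, 13]}
After line 4: result = d['b'] = [19, 19, 13]

{'a': [19, 13], 'b': [19, 19, 13]}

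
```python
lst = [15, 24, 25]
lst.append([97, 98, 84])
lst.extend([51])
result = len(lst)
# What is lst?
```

After line 1: lst = [15, 24, 25]
After line 2 (append adds [97, 98, 84] as single element): lst = [15, 24, 25, [97, 98, 84]]
After line 3 (extend unpacks [51], adds 51): lst = [15, 24, 25, [97, 98, 84], 51]
After line 4: result = len(lst) = 5

[15, 24, 25, [97, 98, 84], 51]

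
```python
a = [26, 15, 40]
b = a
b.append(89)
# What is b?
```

After line 1: a = [26, 15, 40]
After line 2 (b = a is an alias, same object): a = [26, 15, 40], b = [26, 15, 40]
After line 3 (b.append mutates the shared list): a = [26, 15, 40, 89], b = [26, 15, 40, 89]

[26, 15, 40, 89]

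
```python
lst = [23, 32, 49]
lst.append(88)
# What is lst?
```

[23, 32, 49, 88]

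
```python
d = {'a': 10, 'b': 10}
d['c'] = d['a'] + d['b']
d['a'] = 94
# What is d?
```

After line 1: d = {'a': 10, 'b': 10}
After line 2 (d['c'] = 10 + 10): d = {'a': 10, 'b': 10, 'c': 20}
After line 3: d = {'a': 94, 'b': 10, 'c': 20}

{'a': 94, 'b': 10, 'c': 20}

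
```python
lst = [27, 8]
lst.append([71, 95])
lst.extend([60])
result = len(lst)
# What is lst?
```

After line 1: lst = [27, 8]
After line 2 (append adds [71, 95] as single element): lst = [27, 8, [71, 95]]
After line 3 (extend unpacks [60], adds 60): lst = [27, 8, [71, 95], 60]
After line 4: result = len(lst) = 4

[27, 8, [71, 95], 60]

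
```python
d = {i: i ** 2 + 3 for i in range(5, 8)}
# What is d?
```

{5: 28, 6: 39, 7: 52}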